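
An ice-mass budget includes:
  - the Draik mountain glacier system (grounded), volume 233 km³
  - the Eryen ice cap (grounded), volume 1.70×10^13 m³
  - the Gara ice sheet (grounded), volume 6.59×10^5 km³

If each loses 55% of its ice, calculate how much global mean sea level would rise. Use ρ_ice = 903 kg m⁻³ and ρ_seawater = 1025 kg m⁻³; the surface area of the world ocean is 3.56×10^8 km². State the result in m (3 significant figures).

Draik: 0.55 × 233 km³ × (903/1025) = 112.9 km³ of water.
Eryen: 0.55 × 1.70×10^13 m³ × (903/1025) = 8.237×10^12 m³ of water.
Gara: 0.55 × 6.59×10^5 km³ × (903/1025) = 3.193×10^5 km³ of water.
Total added water ≈ 3.277×10^14 m³ over 3.56×10^14 m² → Δh = 0.920 m.

≈ 0.920 m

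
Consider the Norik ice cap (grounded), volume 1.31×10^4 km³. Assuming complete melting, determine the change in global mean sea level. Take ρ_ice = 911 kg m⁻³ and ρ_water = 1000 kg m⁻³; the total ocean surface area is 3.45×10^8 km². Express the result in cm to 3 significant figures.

Norik: 1.31×10^4 km³ × (911/1000) = 1.193×10^4 km³ of water.
Spread over 3.45×10^14 m² of ocean, Δh = 1.193×10^13 / 3.45×10^14 = 0.0346 m = 3.46 cm.

≈ 3.46 cm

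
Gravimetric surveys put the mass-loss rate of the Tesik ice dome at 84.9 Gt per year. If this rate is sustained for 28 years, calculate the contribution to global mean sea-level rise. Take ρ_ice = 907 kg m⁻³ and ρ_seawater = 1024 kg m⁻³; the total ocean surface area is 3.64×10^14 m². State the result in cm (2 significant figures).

≈ 0.64 cm

Total mass lost = 84.9 Gt/yr × 28 yr = 2377 Gt = 2.377×10^15 kg.
ρ_w = 1024 kg m⁻³, so water volume = 2.377×10^15 / 1024 = 2.321×10^12 m³.
Δh = 2.321×10^12 / 3.64×10^14 = 6.38×10^-3 m = 0.64 cm.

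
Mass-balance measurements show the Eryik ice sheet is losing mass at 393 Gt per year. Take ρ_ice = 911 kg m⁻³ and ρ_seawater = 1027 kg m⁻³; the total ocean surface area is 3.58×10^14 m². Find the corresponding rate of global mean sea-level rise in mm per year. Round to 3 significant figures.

ρ_w = 1027 kg m⁻³. Annual water volume added = 393 Gt / ρ_w = 3.930×10^14 kg / 1027 kg m⁻³ = 3.827×10^11 m³.
Δh per year = 3.827×10^11 / 3.58×10^14 = 1.07×10^-3 m = 1.07 mm.

≈ 1.07 mm/yr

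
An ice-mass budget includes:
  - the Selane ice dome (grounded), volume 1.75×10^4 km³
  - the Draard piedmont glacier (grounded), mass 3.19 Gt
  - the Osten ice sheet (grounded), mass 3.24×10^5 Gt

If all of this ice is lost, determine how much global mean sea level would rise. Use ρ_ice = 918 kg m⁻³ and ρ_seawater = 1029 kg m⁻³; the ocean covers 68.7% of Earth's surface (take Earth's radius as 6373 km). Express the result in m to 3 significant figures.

Selane: 1.75×10^4 km³ × (918/1029) = 1.561×10^4 km³ of water.
Draard: 3.19 Gt = 3.190×10^12 kg; dividing by ρ_w = 1029 kg m⁻³ gives 3.100×10^9 m³ of water.
Osten: 3.24×10^5 Gt = 3.240×10^17 kg; dividing by ρ_w = 1029 kg m⁻³ gives 3.149×10^14 m³ of water.
Total added water ≈ 3.305×10^14 m³ over 3.51×10^14 m² → Δh = 0.943 m.

≈ 0.943 m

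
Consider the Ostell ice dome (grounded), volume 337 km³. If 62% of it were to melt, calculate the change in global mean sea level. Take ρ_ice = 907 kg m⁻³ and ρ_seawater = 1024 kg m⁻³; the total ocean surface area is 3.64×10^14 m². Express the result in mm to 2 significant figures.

Ostell: 0.62 × 337 km³ × (907/1024) = 185.1 km³ of water.
Spread over 3.64×10^14 m² of ocean, Δh = 1.851×10^11 / 3.64×10^14 = 5.08×10^-4 m = 0.51 mm.

≈ 0.51 mm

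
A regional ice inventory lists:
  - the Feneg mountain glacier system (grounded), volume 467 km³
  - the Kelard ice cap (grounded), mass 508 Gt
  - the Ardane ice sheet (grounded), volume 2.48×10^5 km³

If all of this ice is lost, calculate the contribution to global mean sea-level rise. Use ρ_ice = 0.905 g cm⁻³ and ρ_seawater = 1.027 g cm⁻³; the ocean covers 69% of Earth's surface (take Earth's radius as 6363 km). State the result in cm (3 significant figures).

≈ 62.5 cm

Feneg: 467 km³ × (905/1027) = 411.5 km³ of water.
Kelard: 508 Gt = 5.080×10^14 kg; dividing by ρ_w = 1.027 g cm⁻³ = 1027 kg m⁻³ gives 4.946×10^11 m³ of water.
Ardane: 2.48×10^5 km³ × (905/1027) = 2.185×10^5 km³ of water.
Total added water ≈ 2.194×10^14 m³ over 3.51×10^14 m² → Δh = 0.625 m = 62.5 cm.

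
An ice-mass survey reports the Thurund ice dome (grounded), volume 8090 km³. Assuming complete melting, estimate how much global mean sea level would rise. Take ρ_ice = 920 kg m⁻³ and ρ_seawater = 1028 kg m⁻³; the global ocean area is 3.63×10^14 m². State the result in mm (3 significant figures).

≈ 19.9 mm

Thurund: 8090 km³ × (920/1028) = 7240 km³ of water.
Spread over 3.63×10^14 m² of ocean, Δh = 7.240×10^12 / 3.63×10^14 = 0.0199 m = 19.9 mm.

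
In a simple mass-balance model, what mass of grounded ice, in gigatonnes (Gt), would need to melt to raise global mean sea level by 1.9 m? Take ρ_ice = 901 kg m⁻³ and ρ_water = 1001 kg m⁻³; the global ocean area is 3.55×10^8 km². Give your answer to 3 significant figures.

≈ 6.75×10^5 Gt

Required water volume = Δh × A = 1.9 m × 3.55×10^14 m² = 6.745×10^14 m³.
ρ_w = 1001 kg m⁻³, so the mass of water = 6.745×10^14 m³ × 1001 kg m⁻³ = 6.752×10^17 kg = 6.75×10^5 Gt (and the same mass of ice, by conservation).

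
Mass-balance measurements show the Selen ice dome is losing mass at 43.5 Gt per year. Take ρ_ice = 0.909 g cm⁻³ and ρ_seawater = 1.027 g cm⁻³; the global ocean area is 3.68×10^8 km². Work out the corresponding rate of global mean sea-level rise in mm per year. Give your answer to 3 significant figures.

≈ 0.115 mm/yr

ρ_w = 1.027 g cm⁻³ = 1027 kg m⁻³. Annual water volume added = 43.5 Gt / ρ_w = 4.350×10^13 kg / 1027 kg m⁻³ = 4.236×10^10 m³.
Δh per year = 4.236×10^10 / 3.68×10^14 = 1.15×10^-4 m = 0.115 mm.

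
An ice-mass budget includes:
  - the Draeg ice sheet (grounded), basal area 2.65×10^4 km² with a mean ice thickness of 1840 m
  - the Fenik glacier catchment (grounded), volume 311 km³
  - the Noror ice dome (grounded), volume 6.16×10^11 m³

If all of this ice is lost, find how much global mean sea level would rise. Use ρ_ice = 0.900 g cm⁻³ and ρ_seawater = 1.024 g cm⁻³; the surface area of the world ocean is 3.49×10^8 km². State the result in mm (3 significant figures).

≈ 125 mm

Draeg: ice volume = 2.65×10^4 km² × 1840 m = 4.876×10^4 km³; 4.876×10^4 × (900/1024) = 4.286×10^4 km³ of water.
Fenik: 311 km³ × (900/1024) = 273.3 km³ of water.
Noror: 6.16×10^11 m³ × (900/1024) = 5.414×10^11 m³ of water.
Total added water ≈ 4.367×10^13 m³ over 3.49×10^14 m² → Δh = 0.125 m = 125 mm.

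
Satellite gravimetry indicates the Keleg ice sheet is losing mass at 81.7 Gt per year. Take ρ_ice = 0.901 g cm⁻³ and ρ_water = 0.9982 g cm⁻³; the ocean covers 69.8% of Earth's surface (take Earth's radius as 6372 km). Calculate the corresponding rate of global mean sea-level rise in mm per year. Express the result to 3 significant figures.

ρ_w = 0.9982 g cm⁻³ = 998.2 kg m⁻³. Annual water volume added = 81.7 Gt / ρ_w = 8.170×10^13 kg / 998.2 kg m⁻³ = 8.185×10^10 m³.
Δh per year = 8.185×10^10 / 3.56×10^14 = 2.30×10^-4 m = 0.230 mm.

≈ 0.230 mm/yr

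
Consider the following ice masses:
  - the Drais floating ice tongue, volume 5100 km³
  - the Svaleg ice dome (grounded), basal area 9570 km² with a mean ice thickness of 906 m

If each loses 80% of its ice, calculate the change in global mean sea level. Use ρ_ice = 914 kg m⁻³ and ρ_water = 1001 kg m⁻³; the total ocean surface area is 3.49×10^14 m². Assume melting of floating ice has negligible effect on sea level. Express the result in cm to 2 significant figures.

≈ 1.8 cm

The Drais floating ice tongue is floating and already displaces its own weight of water, so its melt adds essentially nothing to sea level.
Svaleg: ice volume = 9570 km² × 906 m = 8670 km³; 0.8 × 8670 × (914/1001) = 6333 km³ of water.
Total added water ≈ 6.333×10^12 m³ over 3.49×10^14 m² → Δh = 0.0181 m = 1.8 cm.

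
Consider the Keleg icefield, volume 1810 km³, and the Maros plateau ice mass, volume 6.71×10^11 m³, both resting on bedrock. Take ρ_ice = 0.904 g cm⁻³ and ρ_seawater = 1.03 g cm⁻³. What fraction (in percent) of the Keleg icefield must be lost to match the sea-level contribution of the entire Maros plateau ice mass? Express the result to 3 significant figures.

Equal sea-level rise means equal mass of meltwater, i.e. equal mass of ice lost.
Ice mass of Maros: 6.066×10^14 kg; ice mass of Keleg: 1.636×10^15 kg.
Fraction required = 6.066×10^14 / 1.636×10^15 = 0.371 → 37.1 %.

≈ 37.1 %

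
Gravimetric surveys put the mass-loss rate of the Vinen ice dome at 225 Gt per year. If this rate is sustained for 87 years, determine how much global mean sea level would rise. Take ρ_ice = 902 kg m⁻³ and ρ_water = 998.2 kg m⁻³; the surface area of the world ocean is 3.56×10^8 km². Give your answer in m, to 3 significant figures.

Total mass lost = 225 Gt/yr × 87 yr = 1.958×10^4 Gt = 1.958×10^16 kg.
ρ_w = 998.2 kg m⁻³, so water volume = 1.958×10^16 / 998.2 = 1.961×10^13 m³.
Δh = 1.961×10^13 / 3.56×10^14 = 0.0551 m.

≈ 0.0551 m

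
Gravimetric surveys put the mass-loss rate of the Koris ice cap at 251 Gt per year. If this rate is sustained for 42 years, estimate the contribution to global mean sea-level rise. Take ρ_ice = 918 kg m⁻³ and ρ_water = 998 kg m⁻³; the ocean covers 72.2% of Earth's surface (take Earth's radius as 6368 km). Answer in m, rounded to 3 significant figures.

≈ 0.0287 m

Total mass lost = 251 Gt/yr × 42 yr = 1.054×10^4 Gt = 1.054×10^16 kg.
ρ_w = 998 kg m⁻³, so water volume = 1.054×10^16 / 998 = 1.056×10^13 m³.
Δh = 1.056×10^13 / 3.68×10^14 = 0.0287 m.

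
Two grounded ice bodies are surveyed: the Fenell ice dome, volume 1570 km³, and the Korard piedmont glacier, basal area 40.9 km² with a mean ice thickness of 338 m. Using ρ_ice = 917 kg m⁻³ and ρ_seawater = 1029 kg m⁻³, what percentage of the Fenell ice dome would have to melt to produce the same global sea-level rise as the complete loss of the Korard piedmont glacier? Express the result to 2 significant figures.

≈ 0.88 %

Equal sea-level rise means equal mass of meltwater, i.e. equal mass of ice lost.
Ice mass of Korard: 1.268×10^13 kg; ice mass of Fenell: 1.440×10^15 kg.
Fraction required = 1.268×10^13 / 1.440×10^15 = 8.81×10^-3 → 0.88 %.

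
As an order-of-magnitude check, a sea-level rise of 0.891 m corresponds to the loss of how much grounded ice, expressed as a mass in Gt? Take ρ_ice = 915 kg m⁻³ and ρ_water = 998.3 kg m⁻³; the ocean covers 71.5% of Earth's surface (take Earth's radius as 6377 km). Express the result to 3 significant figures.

Required water volume = Δh × A = 0.891 m × 3.65×10^14 m² = 3.256×10^14 m³.
ρ_w = 998.3 kg m⁻³, so the mass of water = 3.256×10^14 m³ × 998.3 kg m⁻³ = 3.250×10^17 kg = 3.25×10^5 Gt (and the same mass of ice, by conservation).

≈ 3.25×10^5 Gt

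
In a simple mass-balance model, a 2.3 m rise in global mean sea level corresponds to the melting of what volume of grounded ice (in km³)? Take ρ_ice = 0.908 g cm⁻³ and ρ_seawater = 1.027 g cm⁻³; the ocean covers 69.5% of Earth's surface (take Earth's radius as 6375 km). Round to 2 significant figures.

Required water volume = Δh × A = 2.3 m × 3.55×10^14 m² = 8.164×10^14 m³ = 8.164×10^5 km³.
Ice volume = water volume × ρ_w/ρ_ice = 8.164×10^5 × 1027/908 = 9.2×10^5 km³.

≈ 9.2×10^5 km³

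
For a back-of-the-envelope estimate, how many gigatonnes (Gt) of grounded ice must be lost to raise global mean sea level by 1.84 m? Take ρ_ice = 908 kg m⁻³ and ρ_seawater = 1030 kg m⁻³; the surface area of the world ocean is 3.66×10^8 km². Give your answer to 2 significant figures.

≈ 6.9×10^5 Gt

Required water volume = Δh × A = 1.84 m × 3.66×10^14 m² = 6.734×10^14 m³.
ρ_w = 1030 kg m⁻³, so the mass of water = 6.734×10^14 m³ × 1030 kg m⁻³ = 6.936×10^17 kg = 6.9×10^5 Gt (and the same mass of ice, by conservation).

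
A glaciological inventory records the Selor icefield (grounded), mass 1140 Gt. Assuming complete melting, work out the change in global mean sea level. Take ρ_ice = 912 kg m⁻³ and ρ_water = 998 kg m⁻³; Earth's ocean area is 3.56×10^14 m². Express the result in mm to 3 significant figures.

≈ 3.21 mm

Selor: 1140 Gt = 1.140×10^15 kg; dividing by ρ_w = 998 kg m⁻³ gives 1.142×10^12 m³ of water.
Spread over 3.56×10^14 m² of ocean, Δh = 1.142×10^12 / 3.56×10^14 = 3.21×10^-3 m = 3.21 mm.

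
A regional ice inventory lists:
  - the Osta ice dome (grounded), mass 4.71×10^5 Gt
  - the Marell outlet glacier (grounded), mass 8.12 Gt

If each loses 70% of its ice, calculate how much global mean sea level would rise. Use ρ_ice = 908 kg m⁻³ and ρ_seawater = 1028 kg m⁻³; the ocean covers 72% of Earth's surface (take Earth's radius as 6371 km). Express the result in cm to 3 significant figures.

Osta: 0.7 × 4.71×10^5 Gt = 3.297×10^17 kg; dividing by ρ_w = 1028 kg m⁻³ gives 3.207×10^14 m³ of water.
Marell: 0.7 × 8.12 Gt = 5.684×10^12 kg; dividing by ρ_w = 1028 kg m⁻³ gives 5.529×10^9 m³ of water.
Total added water ≈ 3.207×10^14 m³ over 3.67×10^14 m² → Δh = 0.873 m = 87.3 cm.

≈ 87.3 cm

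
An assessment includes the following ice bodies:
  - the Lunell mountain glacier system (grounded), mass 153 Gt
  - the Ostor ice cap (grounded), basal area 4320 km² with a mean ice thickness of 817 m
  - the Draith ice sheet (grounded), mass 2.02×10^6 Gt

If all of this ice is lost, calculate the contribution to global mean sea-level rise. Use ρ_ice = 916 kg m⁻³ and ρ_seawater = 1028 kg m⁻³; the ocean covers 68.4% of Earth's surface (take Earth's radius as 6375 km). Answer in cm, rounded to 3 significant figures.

≈ 563 cm

Lunell: 153 Gt = 1.530×10^14 kg; dividing by ρ_w = 1028 kg m⁻³ gives 1.488×10^11 m³ of water.
Ostor: ice volume = 4320 km² × 817 m = 3529 km³; 3529 × (916/1028) = 3145 km³ of water.
Draith: 2.02×10^6 Gt = 2.020×10^18 kg; dividing by ρ_w = 1028 kg m⁻³ gives 1.965×10^15 m³ of water.
Total added water ≈ 1.968×10^15 m³ over 3.49×10^14 m² → Δh = 5.63 m = 563 cm.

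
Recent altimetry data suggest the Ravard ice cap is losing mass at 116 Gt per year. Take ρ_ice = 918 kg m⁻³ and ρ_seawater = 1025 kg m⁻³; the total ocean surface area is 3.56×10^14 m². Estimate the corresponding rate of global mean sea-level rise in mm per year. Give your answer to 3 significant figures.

≈ 0.318 mm/yr

ρ_w = 1025 kg m⁻³. Annual water volume added = 116 Gt / ρ_w = 1.160×10^14 kg / 1025 kg m⁻³ = 1.132×10^11 m³.
Δh per year = 1.132×10^11 / 3.56×10^14 = 3.18×10^-4 m = 0.318 mm.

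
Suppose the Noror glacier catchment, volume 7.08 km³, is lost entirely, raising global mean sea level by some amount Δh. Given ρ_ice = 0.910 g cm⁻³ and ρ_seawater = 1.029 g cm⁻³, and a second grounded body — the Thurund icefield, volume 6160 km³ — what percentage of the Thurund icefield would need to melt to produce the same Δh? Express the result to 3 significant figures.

≈ 0.115 %

Equal sea-level rise means equal mass of meltwater, i.e. equal mass of ice lost.
Ice mass of Noror: 6.443×10^12 kg; ice mass of Thurund: 5.606×10^15 kg.
Fraction required = 6.443×10^12 / 5.606×10^15 = 1.15×10^-3 → 0.115 %.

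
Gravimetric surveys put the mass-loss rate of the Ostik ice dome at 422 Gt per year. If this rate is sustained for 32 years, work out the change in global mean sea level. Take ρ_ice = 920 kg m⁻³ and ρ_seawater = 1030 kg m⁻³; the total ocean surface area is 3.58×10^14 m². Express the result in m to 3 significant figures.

≈ 0.0366 m

Total mass lost = 422 Gt/yr × 32 yr = 1.350×10^4 Gt = 1.350×10^16 kg.
ρ_w = 1030 kg m⁻³, so water volume = 1.350×10^16 / 1030 = 1.311×10^13 m³.
Δh = 1.311×10^13 / 3.58×10^14 = 0.0366 m.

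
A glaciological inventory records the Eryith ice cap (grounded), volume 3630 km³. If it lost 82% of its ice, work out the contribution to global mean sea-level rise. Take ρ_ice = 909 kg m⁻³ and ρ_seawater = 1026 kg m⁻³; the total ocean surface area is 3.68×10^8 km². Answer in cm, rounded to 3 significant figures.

≈ 0.717 cm

Eryith: 0.82 × 3630 km³ × (909/1026) = 2637 km³ of water.
Spread over 3.68×10^14 m² of ocean, Δh = 2.637×10^12 / 3.68×10^14 = 7.17×10^-3 m = 0.717 cm.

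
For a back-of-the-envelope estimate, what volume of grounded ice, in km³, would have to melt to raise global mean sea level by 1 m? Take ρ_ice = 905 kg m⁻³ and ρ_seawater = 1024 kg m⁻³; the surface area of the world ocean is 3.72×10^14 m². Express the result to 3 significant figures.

Required water volume = Δh × A = 1 m × 3.72×10^14 m² = 3.720×10^14 m³ = 3.720×10^5 km³.
Ice volume = water volume × ρ_w/ρ_ice = 3.720×10^5 × 1024/905 = 4.21×10^5 km³.

≈ 4.21×10^5 km³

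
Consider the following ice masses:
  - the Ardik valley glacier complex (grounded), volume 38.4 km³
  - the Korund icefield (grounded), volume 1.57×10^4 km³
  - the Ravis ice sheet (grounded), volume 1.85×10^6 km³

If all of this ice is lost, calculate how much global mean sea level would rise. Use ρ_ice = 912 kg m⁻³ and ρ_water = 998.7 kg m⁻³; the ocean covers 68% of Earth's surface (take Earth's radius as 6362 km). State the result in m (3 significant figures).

Ardik: 38.4 km³ × (912/998.7) = 35.07 km³ of water.
Korund: 1.57×10^4 km³ × (912/998.7) = 1.434×10^4 km³ of water.
Ravis: 1.85×10^6 km³ × (912/998.7) = 1.689×10^6 km³ of water.
Total added water ≈ 1.704×10^15 m³ over 3.46×10^14 m² → Δh = 4.93 m.

≈ 4.93 m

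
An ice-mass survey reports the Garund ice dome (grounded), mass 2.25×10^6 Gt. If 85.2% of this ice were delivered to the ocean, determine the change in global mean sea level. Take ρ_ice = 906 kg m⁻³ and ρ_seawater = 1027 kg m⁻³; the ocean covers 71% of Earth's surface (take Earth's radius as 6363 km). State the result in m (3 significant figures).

≈ 5.17 m

Garund: 0.852 × 2.25×10^6 Gt = 1.917×10^18 kg; dividing by ρ_w = 1027 kg m⁻³ gives 1.867×10^15 m³ of water.
Spread over 3.61×10^14 m² of ocean, Δh = 1.867×10^15 / 3.61×10^14 = 5.17 m.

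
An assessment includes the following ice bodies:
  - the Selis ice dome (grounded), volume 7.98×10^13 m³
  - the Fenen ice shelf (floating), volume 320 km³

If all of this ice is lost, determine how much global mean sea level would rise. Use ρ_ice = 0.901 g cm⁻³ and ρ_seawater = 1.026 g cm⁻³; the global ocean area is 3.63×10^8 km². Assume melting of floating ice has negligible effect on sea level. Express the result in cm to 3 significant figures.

≈ 19.3 cm

Selis: 7.98×10^13 m³ × (901/1026) = 7.008×10^13 m³ of water.
The Fenen ice shelf is floating and already displaces its own weight of water, so its melt adds essentially nothing to sea level.
Total added water ≈ 7.008×10^13 m³ over 3.63×10^14 m² → Δh = 0.193 m = 19.3 cm.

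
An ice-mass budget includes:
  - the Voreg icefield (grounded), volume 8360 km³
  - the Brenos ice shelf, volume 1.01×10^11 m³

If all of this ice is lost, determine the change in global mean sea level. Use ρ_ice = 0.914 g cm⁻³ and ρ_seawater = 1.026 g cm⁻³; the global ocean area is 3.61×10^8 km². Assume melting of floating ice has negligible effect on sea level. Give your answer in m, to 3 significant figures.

Voreg: 8360 km³ × (914/1026) = 7447 km³ of water.
The Brenos ice shelf is floating and already displaces its own weight of water, so its melt adds essentially nothing to sea level.
Total added water ≈ 7.447×10^12 m³ over 3.61×10^14 m² → Δh = 0.0206 m.

≈ 0.0206 m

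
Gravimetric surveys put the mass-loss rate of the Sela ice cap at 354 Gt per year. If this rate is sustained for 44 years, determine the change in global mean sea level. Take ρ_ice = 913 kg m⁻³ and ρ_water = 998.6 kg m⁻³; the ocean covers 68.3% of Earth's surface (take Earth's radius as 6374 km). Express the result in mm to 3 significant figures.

Total mass lost = 354 Gt/yr × 44 yr = 1.558×10^4 Gt = 1.558×10^16 kg.
ρ_w = 998.6 kg m⁻³, so water volume = 1.558×10^16 / 998.6 = 1.560×10^13 m³.
Δh = 1.560×10^13 / 3.49×10^14 = 0.0447 m = 44.7 mm.

≈ 44.7 mm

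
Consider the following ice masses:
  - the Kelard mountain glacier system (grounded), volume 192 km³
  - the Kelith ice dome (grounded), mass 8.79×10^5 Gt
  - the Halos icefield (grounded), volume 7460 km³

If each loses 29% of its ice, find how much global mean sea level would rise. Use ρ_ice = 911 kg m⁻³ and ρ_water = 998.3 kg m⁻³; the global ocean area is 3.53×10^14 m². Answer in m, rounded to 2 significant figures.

Kelard: 0.29 × 192 km³ × (911/998.3) = 50.81 km³ of water.
Kelith: 0.29 × 8.79×10^5 Gt = 2.549×10^17 kg; dividing by ρ_w = 998.3 kg m⁻³ gives 2.553×10^14 m³ of water.
Halos: 0.29 × 7460 km³ × (911/998.3) = 1974 km³ of water.
Total added water ≈ 2.574×10^14 m³ over 3.53×10^14 m² → Δh = 0.729 m.

≈ 0.73 m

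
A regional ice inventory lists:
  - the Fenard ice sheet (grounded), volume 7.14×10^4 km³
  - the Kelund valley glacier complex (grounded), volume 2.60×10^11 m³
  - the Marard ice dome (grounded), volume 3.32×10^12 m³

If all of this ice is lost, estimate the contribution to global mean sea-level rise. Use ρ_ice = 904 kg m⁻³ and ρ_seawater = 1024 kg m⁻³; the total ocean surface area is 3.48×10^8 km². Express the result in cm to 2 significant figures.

≈ 19 cm

Fenard: 7.14×10^4 km³ × (904/1024) = 6.303×10^4 km³ of water.
Kelund: 2.60×10^11 m³ × (904/1024) = 2.295×10^11 m³ of water.
Marard: 3.32×10^12 m³ × (904/1024) = 2.931×10^12 m³ of water.
Total added water ≈ 6.619×10^13 m³ over 3.48×10^14 m² → Δh = 0.190 m = 19 cm.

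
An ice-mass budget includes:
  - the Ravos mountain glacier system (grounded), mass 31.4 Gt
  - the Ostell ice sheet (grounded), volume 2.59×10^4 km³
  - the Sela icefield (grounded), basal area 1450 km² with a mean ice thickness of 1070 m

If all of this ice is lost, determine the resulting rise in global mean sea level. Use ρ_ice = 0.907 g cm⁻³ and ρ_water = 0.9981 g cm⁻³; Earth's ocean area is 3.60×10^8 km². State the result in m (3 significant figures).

≈ 0.0694 m

Ravos: 31.4 Gt = 3.140×10^13 kg; dividing by ρ_w = 0.9981 g cm⁻³ = 998.1 kg m⁻³ gives 3.146×10^10 m³ of water.
Ostell: 2.59×10^4 km³ × (907/998.1) = 2.354×10^4 km³ of water.
Sela: ice volume = 1450 km² × 1070 m = 1552 km³; 1552 × (907/998.1) = 1410 km³ of water.
Total added water ≈ 2.498×10^13 m³ over 3.60×10^14 m² → Δh = 0.0694 m.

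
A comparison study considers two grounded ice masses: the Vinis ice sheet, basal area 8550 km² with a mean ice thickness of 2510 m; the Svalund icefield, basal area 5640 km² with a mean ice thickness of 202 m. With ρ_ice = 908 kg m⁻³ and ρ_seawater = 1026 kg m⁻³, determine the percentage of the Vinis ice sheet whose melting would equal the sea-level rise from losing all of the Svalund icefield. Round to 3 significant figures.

≈ 5.31 %

Equal sea-level rise means equal mass of meltwater, i.e. equal mass of ice lost.
Ice mass of Svalund: 1.034×10^15 kg; ice mass of Vinis: 1.949×10^16 kg.
Fraction required = 1.034×10^15 / 1.949×10^16 = 0.0531 → 5.31 %.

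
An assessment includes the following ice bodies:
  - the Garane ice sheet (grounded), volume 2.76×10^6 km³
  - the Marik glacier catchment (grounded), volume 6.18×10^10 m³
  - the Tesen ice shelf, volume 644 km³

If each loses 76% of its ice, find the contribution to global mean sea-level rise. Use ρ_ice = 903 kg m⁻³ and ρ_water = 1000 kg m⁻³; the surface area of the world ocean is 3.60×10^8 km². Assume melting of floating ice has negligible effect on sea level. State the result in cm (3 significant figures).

Garane: 0.76 × 2.76×10^6 km³ × (903/1000) = 1.894×10^6 km³ of water.
Marik: 0.76 × 6.18×10^10 m³ × (903/1000) = 4.241×10^10 m³ of water.
The Tesen ice shelf is floating and already displaces its own weight of water, so its melt adds essentially nothing to sea level.
Total added water ≈ 1.894×10^15 m³ over 3.60×10^14 m² → Δh = 5.26 m = 526 cm.

≈ 526 cm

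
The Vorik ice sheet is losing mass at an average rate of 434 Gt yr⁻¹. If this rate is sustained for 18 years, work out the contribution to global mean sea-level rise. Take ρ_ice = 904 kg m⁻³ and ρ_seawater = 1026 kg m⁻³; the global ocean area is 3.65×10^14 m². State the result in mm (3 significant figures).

≈ 20.9 mm

Total mass lost = 434 Gt/yr × 18 yr = 7812 Gt = 7.812×10^15 kg.
ρ_w = 1026 kg m⁻³, so water volume = 7.812×10^15 / 1026 = 7.614×10^12 m³.
Δh = 7.614×10^12 / 3.65×10^14 = 0.0209 m = 20.9 mm.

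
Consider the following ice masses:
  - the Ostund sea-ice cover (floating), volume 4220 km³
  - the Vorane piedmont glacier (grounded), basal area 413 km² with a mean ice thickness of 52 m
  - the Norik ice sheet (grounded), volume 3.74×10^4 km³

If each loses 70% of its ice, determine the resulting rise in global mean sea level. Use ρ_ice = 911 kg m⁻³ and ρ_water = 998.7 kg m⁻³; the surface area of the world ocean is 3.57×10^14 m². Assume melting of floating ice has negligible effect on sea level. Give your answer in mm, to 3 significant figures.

≈ 66.9 mm

The Ostund sea-ice cover is floating and already displaces its own weight of water, so its melt adds essentially nothing to sea level.
Vorane: ice volume = 413 km² × 52 m = 21.48 km³; 0.7 × 21.48 × (911/998.7) = 13.71 km³ of water.
Norik: 0.7 × 3.74×10^4 km³ × (911/998.7) = 2.388×10^4 km³ of water.
Total added water ≈ 2.389×10^13 m³ over 3.57×10^14 m² → Δh = 0.0669 m = 66.9 mm.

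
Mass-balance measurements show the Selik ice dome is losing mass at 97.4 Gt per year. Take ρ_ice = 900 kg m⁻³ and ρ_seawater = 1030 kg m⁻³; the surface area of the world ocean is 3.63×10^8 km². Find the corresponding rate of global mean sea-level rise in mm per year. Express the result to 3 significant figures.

ρ_w = 1030 kg m⁻³. Annual water volume added = 97.4 Gt / ρ_w = 9.740×10^13 kg / 1030 kg m⁻³ = 9.456×10^10 m³.
Δh per year = 9.456×10^10 / 3.63×10^14 = 2.61×10^-4 m = 0.261 mm.

≈ 0.261 mm/yr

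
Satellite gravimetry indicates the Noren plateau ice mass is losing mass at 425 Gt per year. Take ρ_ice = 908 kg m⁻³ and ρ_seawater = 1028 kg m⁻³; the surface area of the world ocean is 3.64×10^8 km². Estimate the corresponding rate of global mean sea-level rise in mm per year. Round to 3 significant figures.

ρ_w = 1028 kg m⁻³. Annual water volume added = 425 Gt / ρ_w = 4.250×10^14 kg / 1028 kg m⁻³ = 4.134×10^11 m³.
Δh per year = 4.134×10^11 / 3.64×10^14 = 1.14×10^-3 m = 1.14 mm.

≈ 1.14 mm/yr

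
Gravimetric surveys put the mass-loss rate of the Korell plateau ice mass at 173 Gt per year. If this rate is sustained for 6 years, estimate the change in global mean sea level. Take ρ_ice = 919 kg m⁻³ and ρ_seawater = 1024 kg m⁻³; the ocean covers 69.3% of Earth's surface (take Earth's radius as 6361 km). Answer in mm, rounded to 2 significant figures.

Total mass lost = 173 Gt/yr × 6 yr = 1038 Gt = 1.038×10^15 kg.
ρ_w = 1024 kg m⁻³, so water volume = 1.038×10^15 / 1024 = 1.014×10^12 m³.
Δh = 1.014×10^12 / 3.52×10^14 = 2.88×10^-3 m = 2.9 mm.

≈ 2.9 mm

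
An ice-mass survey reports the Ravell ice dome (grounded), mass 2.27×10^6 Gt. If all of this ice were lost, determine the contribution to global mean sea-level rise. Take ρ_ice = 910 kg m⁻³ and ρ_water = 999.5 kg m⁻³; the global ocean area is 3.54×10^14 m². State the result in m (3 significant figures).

Ravell: 2.27×10^6 Gt = 2.270×10^18 kg; dividing by ρ_w = 999.5 kg m⁻³ gives 2.271×10^15 m³ of water.
Spread over 3.54×10^14 m² of ocean, Δh = 2.271×10^15 / 3.54×10^14 = 6.42 m.

≈ 6.42 m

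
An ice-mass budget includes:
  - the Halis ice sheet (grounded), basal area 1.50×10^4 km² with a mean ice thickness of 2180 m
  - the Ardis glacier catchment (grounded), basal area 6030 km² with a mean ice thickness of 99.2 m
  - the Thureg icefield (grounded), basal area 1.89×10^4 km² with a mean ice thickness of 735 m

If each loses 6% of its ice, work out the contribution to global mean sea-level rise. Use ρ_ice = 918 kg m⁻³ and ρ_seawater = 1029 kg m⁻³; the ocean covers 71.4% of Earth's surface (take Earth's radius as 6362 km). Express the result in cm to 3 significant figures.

≈ 0.696 cm

Halis: ice volume = 1.50×10^4 km² × 2180 m = 3.270×10^4 km³; 0.06 × 3.270×10^4 × (918/1029) = 1750 km³ of water.
Ardis: ice volume = 6030 km² × 99.2 m = 598.2 km³; 0.06 × 598.2 × (918/1029) = 32.02 km³ of water.
Thureg: ice volume = 1.89×10^4 km² × 735 m = 1.389×10^4 km³; 0.06 × 1.389×10^4 × (918/1029) = 743.6 km³ of water.
Total added water ≈ 2.526×10^12 m³ over 3.63×10^14 m² → Δh = 6.96×10^-3 m = 0.696 cm.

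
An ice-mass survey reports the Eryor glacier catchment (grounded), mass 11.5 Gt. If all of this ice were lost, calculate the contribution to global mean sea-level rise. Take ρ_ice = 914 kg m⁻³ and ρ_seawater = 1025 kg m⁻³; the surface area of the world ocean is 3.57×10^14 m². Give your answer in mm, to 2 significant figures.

Eryor: 11.5 Gt = 1.150×10^13 kg; dividing by ρ_w = 1025 kg m⁻³ gives 1.122×10^10 m³ of water.
Spread over 3.57×10^14 m² of ocean, Δh = 1.122×10^10 / 3.57×10^14 = 3.14×10^-5 m = 0.031 mm.

≈ 0.031 mm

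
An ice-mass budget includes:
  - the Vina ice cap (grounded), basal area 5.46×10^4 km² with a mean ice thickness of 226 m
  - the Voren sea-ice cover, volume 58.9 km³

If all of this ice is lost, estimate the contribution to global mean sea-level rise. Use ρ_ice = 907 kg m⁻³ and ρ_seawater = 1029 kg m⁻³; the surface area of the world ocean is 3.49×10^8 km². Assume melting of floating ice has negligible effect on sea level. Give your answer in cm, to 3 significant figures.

Vina: ice volume = 5.46×10^4 km² × 226 m = 1.234×10^4 km³; 1.234×10^4 × (907/1029) = 1.088×10^4 km³ of water.
The Voren sea-ice cover is floating and already displaces its own weight of water, so its melt adds essentially nothing to sea level.
Total added water ≈ 1.088×10^13 m³ over 3.49×10^14 m² → Δh = 0.0312 m = 3.12 cm.

≈ 3.12 cm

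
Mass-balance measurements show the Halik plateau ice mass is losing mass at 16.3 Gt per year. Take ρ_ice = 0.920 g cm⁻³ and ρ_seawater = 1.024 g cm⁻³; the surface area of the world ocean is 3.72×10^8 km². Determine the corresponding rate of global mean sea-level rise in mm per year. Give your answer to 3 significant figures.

ρ_w = 1.024 g cm⁻³ = 1024 kg m⁻³. Annual water volume added = 16.3 Gt / ρ_w = 1.630×10^13 kg / 1024 kg m⁻³ = 1.592×10^10 m³.
Δh per year = 1.592×10^10 / 3.72×10^14 = 4.28×10^-5 m = 0.0428 mm.

≈ 0.0428 mm/yr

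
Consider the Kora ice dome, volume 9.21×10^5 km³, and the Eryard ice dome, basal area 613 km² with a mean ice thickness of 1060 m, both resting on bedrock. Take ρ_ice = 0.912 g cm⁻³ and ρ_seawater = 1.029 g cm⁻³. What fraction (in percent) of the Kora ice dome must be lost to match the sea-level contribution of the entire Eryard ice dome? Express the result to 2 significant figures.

≈ 0.071 %

Equal sea-level rise means equal mass of meltwater, i.e. equal mass of ice lost.
Ice mass of Eryard: 5.926×10^14 kg; ice mass of Kora: 8.400×10^17 kg.
Fraction required = 5.926×10^14 / 8.400×10^17 = 7.06×10^-4 → 0.071 %.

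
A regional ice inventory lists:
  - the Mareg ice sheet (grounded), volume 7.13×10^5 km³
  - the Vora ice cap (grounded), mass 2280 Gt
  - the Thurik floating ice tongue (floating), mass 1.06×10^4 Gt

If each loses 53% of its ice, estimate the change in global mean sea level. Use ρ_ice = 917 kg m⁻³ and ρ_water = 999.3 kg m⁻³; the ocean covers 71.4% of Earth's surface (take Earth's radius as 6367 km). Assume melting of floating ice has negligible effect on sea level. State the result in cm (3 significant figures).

Mareg: 0.53 × 7.13×10^5 km³ × (917/999.3) = 3.468×10^5 km³ of water.
Vora: 0.53 × 2280 Gt = 1.208×10^15 kg; dividing by ρ_w = 999.3 kg m⁻³ gives 1.209×10^12 m³ of water.
The Thurik floating ice tongue is floating and already displaces its own weight of water, so its melt adds essentially nothing to sea level.
Total added water ≈ 3.480×10^14 m³ over 3.64×10^14 m² → Δh = 0.957 m = 95.7 cm.

≈ 95.7 cm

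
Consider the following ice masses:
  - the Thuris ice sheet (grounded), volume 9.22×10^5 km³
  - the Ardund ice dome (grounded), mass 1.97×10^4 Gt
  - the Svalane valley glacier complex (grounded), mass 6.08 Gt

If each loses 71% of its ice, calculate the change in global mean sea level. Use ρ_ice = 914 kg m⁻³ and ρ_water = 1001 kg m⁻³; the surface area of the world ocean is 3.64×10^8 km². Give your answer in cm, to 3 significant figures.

Thuris: 0.71 × 9.22×10^5 km³ × (914/1001) = 5.977×10^5 km³ of water.
Ardund: 0.71 × 1.97×10^4 Gt = 1.399×10^16 kg; dividing by ρ_w = 1001 kg m⁻³ gives 1.397×10^13 m³ of water.
Svalane: 0.71 × 6.08 Gt = 4.317×10^12 kg; dividing by ρ_w = 1001 kg m⁻³ gives 4.312×10^9 m³ of water.
Total added water ≈ 6.117×10^14 m³ over 3.64×10^14 m² → Δh = 1.68 m = 168 cm.

≈ 168 cm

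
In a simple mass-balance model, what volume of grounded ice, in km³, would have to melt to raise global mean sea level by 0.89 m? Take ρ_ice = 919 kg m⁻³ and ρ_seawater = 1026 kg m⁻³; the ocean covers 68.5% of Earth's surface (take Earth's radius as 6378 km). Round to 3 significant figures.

Required water volume = Δh × A = 0.89 m × 3.50×10^14 m² = 3.116×10^14 m³ = 3.116×10^5 km³.
Ice volume = water volume × ρ_w/ρ_ice = 3.116×10^5 × 1026/919 = 3.48×10^5 km³.

≈ 3.48×10^5 km³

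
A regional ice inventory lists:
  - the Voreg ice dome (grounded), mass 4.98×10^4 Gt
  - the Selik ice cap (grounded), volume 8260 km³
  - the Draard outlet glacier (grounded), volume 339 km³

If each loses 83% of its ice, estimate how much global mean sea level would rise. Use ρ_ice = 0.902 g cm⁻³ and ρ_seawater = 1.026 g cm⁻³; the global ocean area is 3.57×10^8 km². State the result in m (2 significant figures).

Voreg: 0.83 × 4.98×10^4 Gt = 4.133×10^16 kg; dividing by ρ_w = 1.026 g cm⁻³ = 1026 kg m⁻³ gives 4.029×10^13 m³ of water.
Selik: 0.83 × 8260 km³ × (902/1026) = 6027 km³ of water.
Draard: 0.83 × 339 km³ × (902/1026) = 247.4 km³ of water.
Total added water ≈ 4.656×10^13 m³ over 3.57×10^14 m² → Δh = 0.130 m.

≈ 0.13 m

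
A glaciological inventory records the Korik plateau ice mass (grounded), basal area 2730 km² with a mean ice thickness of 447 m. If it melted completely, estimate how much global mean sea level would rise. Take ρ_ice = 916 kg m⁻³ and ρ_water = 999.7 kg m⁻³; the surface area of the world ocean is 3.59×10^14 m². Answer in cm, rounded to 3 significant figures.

≈ 0.311 cm

Korik: ice volume = 2730 km² × 447 m = 1220 km³; 1220 × (916/999.7) = 1118 km³ of water.
Spread over 3.59×10^14 m² of ocean, Δh = 1.118×10^12 / 3.59×10^14 = 3.11×10^-3 m = 0.311 cm.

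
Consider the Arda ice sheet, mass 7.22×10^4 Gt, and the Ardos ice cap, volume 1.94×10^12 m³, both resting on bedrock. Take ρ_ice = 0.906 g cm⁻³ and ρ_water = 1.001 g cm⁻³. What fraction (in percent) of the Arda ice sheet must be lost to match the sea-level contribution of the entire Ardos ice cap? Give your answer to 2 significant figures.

Equal sea-level rise means equal mass of meltwater, i.e. equal mass of ice lost.
Ice mass of Ardos: 1.758×10^15 kg; ice mass of Arda: 7.220×10^16 kg.
Fraction required = 1.758×10^15 / 7.220×10^16 = 0.0243 → 2.4 %.

≈ 2.4 %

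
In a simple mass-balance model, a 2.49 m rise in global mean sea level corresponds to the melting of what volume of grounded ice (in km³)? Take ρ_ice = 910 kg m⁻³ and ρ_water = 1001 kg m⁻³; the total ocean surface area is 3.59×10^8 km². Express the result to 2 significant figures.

Required water volume = Δh × A = 2.49 m × 3.59×10^14 m² = 8.939×10^14 m³ = 8.939×10^5 km³.
Ice volume = water volume × ρ_w/ρ_ice = 8.939×10^5 × 1001/910 = 9.8×10^5 km³.

≈ 9.8×10^5 km³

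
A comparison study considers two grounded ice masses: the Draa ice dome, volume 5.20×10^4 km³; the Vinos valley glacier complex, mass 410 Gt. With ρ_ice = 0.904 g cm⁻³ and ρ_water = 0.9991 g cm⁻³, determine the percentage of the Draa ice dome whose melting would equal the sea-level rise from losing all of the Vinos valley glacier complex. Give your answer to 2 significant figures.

Equal sea-level rise means equal mass of meltwater, i.e. equal mass of ice lost.
Ice mass of Vinos: 4.100×10^14 kg; ice mass of Draa: 4.701×10^16 kg.
Fraction required = 4.100×10^14 / 4.701×10^16 = 8.72×10^-3 → 0.87 %.

≈ 0.87 %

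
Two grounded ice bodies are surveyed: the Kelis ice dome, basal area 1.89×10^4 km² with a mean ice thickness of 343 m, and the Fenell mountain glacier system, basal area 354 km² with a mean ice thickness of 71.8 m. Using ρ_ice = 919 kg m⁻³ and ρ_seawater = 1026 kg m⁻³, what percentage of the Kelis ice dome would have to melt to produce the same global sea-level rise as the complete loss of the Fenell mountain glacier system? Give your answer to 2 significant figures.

≈ 0.39 %

Equal sea-level rise means equal mass of meltwater, i.e. equal mass of ice lost.
Ice mass of Fenell: 2.336×10^13 kg; ice mass of Kelis: 5.958×10^15 kg.
Fraction required = 2.336×10^13 / 5.958×10^15 = 3.92×10^-3 → 0.39 %.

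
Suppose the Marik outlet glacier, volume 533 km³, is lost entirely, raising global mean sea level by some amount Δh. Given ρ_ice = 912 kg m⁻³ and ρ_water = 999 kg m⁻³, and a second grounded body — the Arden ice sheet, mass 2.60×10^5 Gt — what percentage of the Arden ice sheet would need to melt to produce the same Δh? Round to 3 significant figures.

Equal sea-level rise means equal mass of meltwater, i.e. equal mass of ice lost.
Ice mass of Marik: 4.861×10^14 kg; ice mass of Arden: 2.600×10^17 kg.
Fraction required = 4.861×10^14 / 2.600×10^17 = 1.87×10^-3 → 0.187 %.

≈ 0.187 %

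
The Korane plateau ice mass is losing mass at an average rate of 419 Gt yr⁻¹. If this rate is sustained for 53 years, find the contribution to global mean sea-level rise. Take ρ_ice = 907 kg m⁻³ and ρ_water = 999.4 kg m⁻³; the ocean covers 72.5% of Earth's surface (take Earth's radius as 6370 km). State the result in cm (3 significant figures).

≈ 6.01 cm

Total mass lost = 419 Gt/yr × 53 yr = 2.221×10^4 Gt = 2.221×10^16 kg.
ρ_w = 999.4 kg m⁻³, so water volume = 2.221×10^16 / 999.4 = 2.222×10^13 m³.
Δh = 2.222×10^13 / 3.70×10^14 = 0.0601 m = 6.01 cm.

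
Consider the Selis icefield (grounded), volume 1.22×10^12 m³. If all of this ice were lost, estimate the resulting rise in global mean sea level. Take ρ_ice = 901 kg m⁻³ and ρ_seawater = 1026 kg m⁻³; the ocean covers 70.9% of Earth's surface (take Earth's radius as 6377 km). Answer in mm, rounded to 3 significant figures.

≈ 2.96 mm

Selis: 1.22×10^12 m³ × (901/1026) = 1.071×10^12 m³ of water.
Spread over 3.62×10^14 m² of ocean, Δh = 1.071×10^12 / 3.62×10^14 = 2.96×10^-3 m = 2.96 mm.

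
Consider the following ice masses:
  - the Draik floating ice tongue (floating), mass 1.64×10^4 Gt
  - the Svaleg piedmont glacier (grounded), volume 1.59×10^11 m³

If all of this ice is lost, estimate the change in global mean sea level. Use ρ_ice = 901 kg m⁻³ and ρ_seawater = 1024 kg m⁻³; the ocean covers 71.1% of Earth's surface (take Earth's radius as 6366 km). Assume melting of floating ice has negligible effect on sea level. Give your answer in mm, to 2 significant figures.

The Draik floating ice tongue is floating and already displaces its own weight of water, so its melt adds essentially nothing to sea level.
Svaleg: 1.59×10^11 m³ × (901/1024) = 1.399×10^11 m³ of water.
Total added water ≈ 1.399×10^11 m³ over 3.62×10^14 m² → Δh = 3.86×10^-4 m = 0.39 mm.

≈ 0.39 mm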